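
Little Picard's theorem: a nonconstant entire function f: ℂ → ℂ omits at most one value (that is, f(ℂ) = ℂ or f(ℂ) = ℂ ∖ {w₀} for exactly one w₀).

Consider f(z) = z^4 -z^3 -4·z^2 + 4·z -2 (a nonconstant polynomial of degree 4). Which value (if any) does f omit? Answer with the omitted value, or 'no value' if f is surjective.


Little Picard bounds the complement of f(ℂ) to at most one point.
For every w ∈ ℂ, the equation p(z) − w = 0 is a nonconstant polynomial in z and hence has at least one root by the fundamental theorem of algebra. So p is surjective onto ℂ, omitting no value.

Omitted value: no value.


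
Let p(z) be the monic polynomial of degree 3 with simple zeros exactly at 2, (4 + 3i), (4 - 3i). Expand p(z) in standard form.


The polynomial is p(z) = ∏_{α ∈ S} (z − α), where S = {2, (4 + 3i), (4 - 3i)}.
Expanding the product yields: p(z) = z^3 -10·z^2 + 41·z -50.
Note conjugate pairs combine to real quadratics: (z − (4+3i))(z − (4−3i)) = z² − 8z + 25.
The resulting polynomial has degree 3 and real coefficients as required.

p(z) = z^3 -10·z^2 + 41·z -50.


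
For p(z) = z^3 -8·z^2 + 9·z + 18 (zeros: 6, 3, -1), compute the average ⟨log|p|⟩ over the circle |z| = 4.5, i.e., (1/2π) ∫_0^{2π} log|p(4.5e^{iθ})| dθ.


Zeros: -1, 3, 6; r = 4.5.
Inside |z| < r: -1, 3. Outside (|z| ≥ r): 6.
p(0) = 18, so log|p(0)| = log(18) = 2.8904.
Apply Jensen: I(r) = log|p(0)| + Σ_k log(r/|z_k|), summed over zeros inside |z| < r.
  log(r/|z_k|) for z_k = 3: log(4.5/3) = 0.4055
  log(r/|z_k|) for z_k = -1: log(4.5/1) = 1.5041
  Outside zeros (6) contribute nothing to the Jensen sum.
Sum over inside zeros: 1.9095.
I(r) = log|p(0)| + (inside sum) = 2.8904 + 1.9095 = 4.7999.
Note: since some zeros are outside |z| ≤ r, the simplified n·log(r) form does NOT apply — only the inside zeros contribute.

I(r) ≈ 4.7999.


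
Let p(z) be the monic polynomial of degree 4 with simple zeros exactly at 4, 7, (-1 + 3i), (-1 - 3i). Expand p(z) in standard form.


The polynomial is p(z) = ∏_{α ∈ S} (z − α), where S = {4, 7, (-1 + 3i), (-1 - 3i)}.
Expanding the product yields: p(z) = z^4 -9·z^3 + 16·z^2 -54·z + 280.
Note conjugate pairs combine to real quadratics: (z − (-1+3i))(z − (-1−3i)) = z² + 2z + 10.
The resulting polynomial has degree 4 and real coefficients as required.

p(z) = z^4 -9·z^3 + 16·z^2 -54·z + 280.


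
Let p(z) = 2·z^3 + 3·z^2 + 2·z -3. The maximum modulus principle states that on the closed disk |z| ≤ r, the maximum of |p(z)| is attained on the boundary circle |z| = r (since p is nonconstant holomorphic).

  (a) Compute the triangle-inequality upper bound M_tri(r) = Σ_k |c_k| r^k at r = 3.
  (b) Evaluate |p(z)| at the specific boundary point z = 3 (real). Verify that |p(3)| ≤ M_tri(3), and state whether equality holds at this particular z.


Coefficients: c_0 = -3, c_1 = 2, c_2 = 3, c_3 = 2. Radius r = 3.
Part (a). Triangle bound: M_tri(r) = Σ_k |c_k| r^k
  = |-3|·3^0 + |2|·3^1 + |3|·3^2 + |2|·3^3
  = 3 + 6 + 27 + 54 = 90.
This bounds M(r) := max_{|z|=r} |p(z)| from above; equality holds iff all terms c_k z^k can be made to align in phase at a single z on |z|=r.
Part (b). At z = 3 (real, on the circle |z| = r):
  p(3) = (-3)·3^0 + (2)·3^1 + (3)·3^2 + (2)·3^3 = 84.
  |p(3)| = 84.
Check: |p(3)| = 84 ≤ 90 = M_tri(3). ✓ Equality does not hold at z = 3 (the coefficients have mixed signs, so the terms do not all align in phase there).

M_tri(3) = 90; |p(3)| = 84; equality at z=3: no.


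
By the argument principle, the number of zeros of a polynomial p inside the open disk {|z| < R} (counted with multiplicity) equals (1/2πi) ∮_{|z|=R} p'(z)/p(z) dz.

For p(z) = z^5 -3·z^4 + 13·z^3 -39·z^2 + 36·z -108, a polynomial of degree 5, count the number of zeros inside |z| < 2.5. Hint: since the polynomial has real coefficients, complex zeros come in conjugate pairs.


The zeros of p are: (0 + 3i), (0 - 3i), 3, (0 + 2i), (0 - 2i).
Their magnitudes are: 3, 3, 3, 2, 2.
Zeros with |z| < R = 2.5: (0 + 2i), (0 - 2i).
Count = 2.
By the argument principle, (1/2πi) ∮_{|z|=R} p'(z)/p(z) dz equals exactly this count.

Number of zeros inside |z| < 2.5: 2.


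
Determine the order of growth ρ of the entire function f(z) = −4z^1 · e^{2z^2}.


M(r) = max_{|z|=r} |-4|·|z|^1·|e^{2z^2}| = 4·r^1 · e^{2r^2} (the factors attain their maxima compatibly on |z|=r). Then log M(r) = log 4 + 1·log r + 2r^2, dominated by the last term, so log log M(r) ~ 2·log r. The polynomial factor -4z^1 contributes only a log r term and does not affect the order. ρ = 2.
Therefore ρ = 2.

Order ρ = 2.


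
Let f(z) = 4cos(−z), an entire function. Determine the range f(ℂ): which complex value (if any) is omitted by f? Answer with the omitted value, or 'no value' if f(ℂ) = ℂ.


Little Picard bounds the complement of f(ℂ) to at most one point.
cos is entire and surjective onto ℂ: for every w ∈ ℂ, cos(ζ) = w has a solution ζ ∈ ℂ (e.g., via the complex inverse arccos). With ζ = −z this gives z = ζ/(-1). Then 4·cos(−z) takes every value in 4·ℂ = ℂ, and adding 0 is a bijection of ℂ. So f is surjective and omits no value. (Note: only on the real line is cos bounded by [−1, 1].)

Omitted value: no value.


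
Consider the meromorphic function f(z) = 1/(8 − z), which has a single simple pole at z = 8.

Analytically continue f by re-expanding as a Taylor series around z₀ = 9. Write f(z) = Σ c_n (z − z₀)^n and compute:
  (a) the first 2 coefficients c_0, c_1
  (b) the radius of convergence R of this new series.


Let w = z − z₀, so z = z₀ + w.
Then 8 − z = 8 − (z₀ + w) = (8 − z₀) − w = -1 − w.
f(z) = 1/(-1 − w) = (1/(-1)) · 1/(1 − w/(-1)) = Σ_{n≥0} w^n / (-1)^(n+1).
So c_n = 1/(-1)^(n+1):
  c_0 = 1/(-1)^1 = -1.
  c_1 = 1/(-1)^2 = 1.
The series is valid for |w/d| < 1, i.e. |z − z₀| < |d|.
Radius of convergence: R = |8 − z₀| = |-1| = 1 (distance from z₀ to the singularity z = 8).

c_0 = -1, c_1 = 1; R = 1.


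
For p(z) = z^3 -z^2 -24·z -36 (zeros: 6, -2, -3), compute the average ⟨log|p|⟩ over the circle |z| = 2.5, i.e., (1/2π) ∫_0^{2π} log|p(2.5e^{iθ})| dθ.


Zeros: -3, -2, 6; r = 2.5.
Inside |z| < r: -2. Outside (|z| ≥ r): -3, 6.
p(0) = -36, so log|p(0)| = log(36) = 3.5835.
Apply Jensen: I(r) = log|p(0)| + Σ_k log(r/|z_k|), summed over zeros inside |z| < r.
  log(r/|z_k|) for z_k = -2: log(2.5/2) = 0.2231
  Outside zeros (-3, 6) contribute nothing to the Jensen sum.
Sum over inside zeros: 0.2231.
I(r) = log|p(0)| + (inside sum) = 3.5835 + 0.2231 = 3.8067.
Note: since some zeros are outside |z| ≤ r, the simplified n·log(r) form does NOT apply — only the inside zeros contribute.

I(r) ≈ 3.8067.


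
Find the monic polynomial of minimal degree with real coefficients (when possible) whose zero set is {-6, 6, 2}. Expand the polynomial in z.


The polynomial is p(z) = ∏_{α ∈ S} (z − α), where S = {-6, 6, 2}.
Expanding the product yields: p(z) = z^3 -2·z^2 -36·z + 72.
The resulting polynomial has degree 3 and real coefficients as required.

p(z) = z^3 -2·z^2 -36·z + 72.


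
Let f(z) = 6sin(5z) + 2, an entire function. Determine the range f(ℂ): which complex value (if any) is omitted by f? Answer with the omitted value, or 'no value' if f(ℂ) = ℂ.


Little Picard bounds the complement of f(ℂ) to at most one point.
sin is entire and surjective onto ℂ: for every w ∈ ℂ, sin(ζ) = w has a solution ζ ∈ ℂ (e.g., via the complex inverse arcsin). With ζ = 5z this gives z = ζ/(5). Then 6·sin(5z) takes every value in 6·ℂ = ℂ, and adding 2 is a bijection of ℂ. So f is surjective and omits no value. (Note: only on the real line is sin bounded by [−1, 1].)

Omitted value: no value.


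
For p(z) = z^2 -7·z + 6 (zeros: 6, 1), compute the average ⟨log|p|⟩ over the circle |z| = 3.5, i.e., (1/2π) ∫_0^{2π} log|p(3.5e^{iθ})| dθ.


Zeros: 1, 6; r = 3.5.
Inside |z| < r: 1. Outside (|z| ≥ r): 6.
p(0) = 6, so log|p(0)| = log(6) = 1.7918.
Apply Jensen: I(r) = log|p(0)| + Σ_k log(r/|z_k|), summed over zeros inside |z| < r.
  log(r/|z_k|) for z_k = 1: log(3.5/1) = 1.2528
  Outside zeros (6) contribute nothing to the Jensen sum.
Sum over inside zeros: 1.2528.
I(r) = log|p(0)| + (inside sum) = 1.7918 + 1.2528 = 3.0445.
Note: since some zeros are outside |z| ≤ r, the simplified n·log(r) form does NOT apply — only the inside zeros contribute.

I(r) ≈ 3.0445.


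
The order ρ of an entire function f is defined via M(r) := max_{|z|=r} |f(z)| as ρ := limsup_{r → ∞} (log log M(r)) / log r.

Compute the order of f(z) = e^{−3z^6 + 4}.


|e^{−3z^6 + 4}| = e^{Re(-3·z^6) + 4} ≤ e^{3|z|^6 + 4} = e^{3r^6 + 4} on |z| = r, so ρ ≤ 6. Choosing z on |z|=r so that -3·z^6 is real positive (always possible by picking arg z appropriately) gives |f(z)| = e^{3r^6 + 4}, matching the bound. The additive constant 4 does not affect log log M(r) ~ 6·log r. Hence ρ = 6.
Therefore ρ = 6.

Order ρ = 6.


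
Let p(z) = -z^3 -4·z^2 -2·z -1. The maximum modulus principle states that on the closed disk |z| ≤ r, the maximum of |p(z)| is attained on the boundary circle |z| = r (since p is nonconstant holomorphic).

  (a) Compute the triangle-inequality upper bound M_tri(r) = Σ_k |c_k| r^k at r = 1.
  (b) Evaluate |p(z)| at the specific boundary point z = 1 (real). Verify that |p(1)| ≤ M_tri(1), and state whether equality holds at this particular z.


Coefficients: c_0 = -1, c_1 = -2, c_2 = -4, c_3 = -1. Radius r = 1.
Part (a). Triangle bound: M_tri(r) = Σ_k |c_k| r^k
  = |-1|·1^0 + |-2|·1^1 + |-4|·1^2 + |-1|·1^3
  = 1 + 2 + 4 + 1 = 8.
This bounds M(r) := max_{|z|=r} |p(z)| from above; equality holds iff all terms c_k z^k can be made to align in phase at a single z on |z|=r.
Part (b). At z = 1 (real, on the circle |z| = r):
  p(1) = (-1)·1^0 + (-2)·1^1 + (-4)·1^2 + (-1)·1^3 = -8.
  |p(1)| = 8.
Since all nonzero coefficients share the same sign, |p(1)| = 8 = M_tri(1); the triangle bound is attained at z = 1, so in fact M(r) = 8.

M_tri(1) = 8; |p(1)| = 8; equality at z=1: yes.


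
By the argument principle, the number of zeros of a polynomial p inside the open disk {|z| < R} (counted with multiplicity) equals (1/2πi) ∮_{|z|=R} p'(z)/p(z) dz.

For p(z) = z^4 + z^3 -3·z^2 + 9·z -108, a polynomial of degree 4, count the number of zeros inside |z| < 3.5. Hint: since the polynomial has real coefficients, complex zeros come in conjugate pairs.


The zeros of p are: 3, -4, (0 + 3i), (0 - 3i).
Their magnitudes are: 3, 4, 3, 3.
Zeros with |z| < R = 3.5: 3, (0 + 3i), (0 - 3i).
Count = 3.
By the argument principle, (1/2πi) ∮_{|z|=R} p'(z)/p(z) dz equals exactly this count.

Number of zeros inside |z| < 3.5: 3.


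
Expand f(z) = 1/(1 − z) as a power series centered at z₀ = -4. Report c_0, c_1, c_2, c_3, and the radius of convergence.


Let w = z − z₀, so z = z₀ + w.
Then 1 − z = 1 − (z₀ + w) = (1 − z₀) − w = 5 − w.
f(z) = 1/(5 − w) = (1/(5)) · 1/(1 − w/(5)) = Σ_{n≥0} w^n / (5)^(n+1).
So c_n = 1/(5)^(n+1):
  c_0 = 1/(5)^1 = 1/5.
  c_1 = 1/(5)^2 = 1/25.
  c_2 = 1/(5)^3 = 1/125.
  c_3 = 1/(5)^4 = 1/625.
The series is valid for |w/d| < 1, i.e. |z − z₀| < |d|.
Radius of convergence: R = |1 − z₀| = |5| = 5 (distance from z₀ to the singularity z = 1).

c_0 = 1/5, c_1 = 1/25, c_2 = 1/125, c_3 = 1/625; R = 5.


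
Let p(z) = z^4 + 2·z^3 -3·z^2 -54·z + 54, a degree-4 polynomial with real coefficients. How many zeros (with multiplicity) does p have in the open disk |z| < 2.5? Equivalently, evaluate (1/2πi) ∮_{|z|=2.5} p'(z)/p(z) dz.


The zeros of p are: 3, (-3 + 3i), (-3 - 3i), 1.
Their magnitudes are: 3, 4.243, 4.243, 1.
Zeros with |z| < R = 2.5: 1.
Count = 1.
By the argument principle, (1/2πi) ∮_{|z|=R} p'(z)/p(z) dz equals exactly this count.

Number of zeros inside |z| < 2.5: 1.


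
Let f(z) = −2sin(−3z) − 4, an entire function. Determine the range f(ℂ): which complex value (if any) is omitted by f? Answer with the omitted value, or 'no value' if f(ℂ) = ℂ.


Little Picard bounds the complement of f(ℂ) to at most one point.
sin is entire and surjective onto ℂ: for every w ∈ ℂ, sin(ζ) = w has a solution ζ ∈ ℂ (e.g., via the complex inverse arcsin). With ζ = −3z this gives z = ζ/(-3). Then -2·sin(−3z) takes every value in -2·ℂ = ℂ, and adding -4 is a bijection of ℂ. So f is surjective and omits no value. (Note: only on the real line is sin bounded by [−1, 1].)

Omitted value: no value.


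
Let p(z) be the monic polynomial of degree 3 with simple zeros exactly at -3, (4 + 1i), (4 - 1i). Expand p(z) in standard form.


The polynomial is p(z) = ∏_{α ∈ S} (z − α), where S = {-3, (4 + 1i), (4 - 1i)}.
Expanding the product yields: p(z) = z^3 -5·z^2 -7·z + 51.
Note conjugate pairs combine to real quadratics: (z − (4+1i))(z − (4−1i)) = z² − 8z + 17.
The resulting polynomial has degree 3 and real coefficients as required.

p(z) = z^3 -5·z^2 -7·z + 51.


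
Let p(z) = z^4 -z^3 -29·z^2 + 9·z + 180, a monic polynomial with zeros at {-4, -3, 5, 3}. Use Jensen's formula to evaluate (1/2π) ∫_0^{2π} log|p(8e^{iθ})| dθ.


Zeros: -4, -3, 3, 5; r = 8.
Inside |z| < r: -4, -3, 3, 5. Outside (|z| ≥ r): ∅.
p(0) = 180, so log|p(0)| = log(180) = 5.1930.
Apply Jensen: I(r) = log|p(0)| + Σ_k log(r/|z_k|), summed over zeros inside |z| < r.
  log(r/|z_k|) for z_k = -4: log(8/4) = 0.6931
  log(r/|z_k|) for z_k = -3: log(8/3) = 0.9808
  log(r/|z_k|) for z_k = 5: log(8/5) = 0.4700
  log(r/|z_k|) for z_k = 3: log(8/3) = 0.9808
Sum over inside zeros: 3.1248.
I(r) = log|p(0)| + (inside sum) = 5.1930 + 3.1248 = 8.3178.
Closed form (all zeros inside, monic): I(r) = n·log(r) = 4·log(8) = 8.3178. ✓

I(r) ≈ 8.3178.


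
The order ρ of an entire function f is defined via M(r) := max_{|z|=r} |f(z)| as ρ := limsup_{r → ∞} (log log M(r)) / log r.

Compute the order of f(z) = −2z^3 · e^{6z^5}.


M(r) = max_{|z|=r} |-2|·|z|^3·|e^{6z^5}| = 2·r^3 · e^{6r^5} (the factors attain their maxima compatibly on |z|=r). Then log M(r) = log 2 + 3·log r + 6r^5, dominated by the last term, so log log M(r) ~ 5·log r. The polynomial factor -2z^3 contributes only a log r term and does not affect the order. ρ = 5.
Therefore ρ = 5.

Order ρ = 5.


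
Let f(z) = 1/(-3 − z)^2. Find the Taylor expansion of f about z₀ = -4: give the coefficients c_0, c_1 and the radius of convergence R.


Let w = z − z₀, so z = z₀ + w.
Then -3 − z = -3 − (z₀ + w) = (-3 − z₀) − w = 1 − w.
f(z) = 1/(1 − w)^2 = (1/(1)^2) · (1 − w/(1))^{−2}.
By the binomial series (1−u)^{−2} = Σ_{n≥0} C(n+1, 1) u^n for |u|<1, with u = w/(1):
  c_n = C(n+1, 1) / (1)^(n+2).
  c_0 = 1/(1)^2 = 1.
  c_1 = 2/(1)^3 = 2.
The series is valid for |w/d| < 1, i.e. |z − z₀| < |d|.
Radius of convergence: R = |-3 − z₀| = |1| = 1 (distance from z₀ to the singularity z = -3).

c_0 = 1, c_1 = 2; R = 1.


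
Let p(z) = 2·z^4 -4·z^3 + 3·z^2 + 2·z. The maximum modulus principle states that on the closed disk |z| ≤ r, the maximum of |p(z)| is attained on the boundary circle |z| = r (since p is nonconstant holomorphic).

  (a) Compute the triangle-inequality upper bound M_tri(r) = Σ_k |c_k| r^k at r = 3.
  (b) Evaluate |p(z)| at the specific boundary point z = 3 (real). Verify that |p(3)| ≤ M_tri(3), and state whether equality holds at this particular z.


Coefficients: c_0 = 0, c_1 = 2, c_2 = 3, c_3 = -4, c_4 = 2. Radius r = 3.
Part (a). Triangle bound: M_tri(r) = Σ_k |c_k| r^k
  = |0|·3^0 + |2|·3^1 + |3|·3^2 + |-4|·3^3 + |2|·3^4
  = 0 + 6 + 27 + 108 + 162 = 303.
This bounds M(r) := max_{|z|=r} |p(z)| from above; equality holds iff all terms c_k z^k can be made to align in phase at a single z on |z|=r.
Part (b). At z = 3 (real, on the circle |z| = r):
  p(3) = (0)·3^0 + (2)·3^1 + (3)·3^2 + (-4)·3^3 + (2)·3^4 = 87.
  |p(3)| = 87.
Check: |p(3)| = 87 ≤ 303 = M_tri(3). ✓ Equality does not hold at z = 3 (the coefficients have mixed signs, so the terms do not all align in phase there).

M_tri(3) = 303; |p(3)| = 87; equality at z=3: no.


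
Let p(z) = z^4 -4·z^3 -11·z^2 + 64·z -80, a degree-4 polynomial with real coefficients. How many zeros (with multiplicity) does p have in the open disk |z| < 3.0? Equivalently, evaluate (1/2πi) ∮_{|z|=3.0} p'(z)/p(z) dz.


The zeros of p are: (2 + 1i), (2 - 1i), -4, 4.
Their magnitudes are: 2.236, 2.236, 4, 4.
Zeros with |z| < R = 3.0: (2 + 1i), (2 - 1i).
Count = 2.
By the argument principle, (1/2πi) ∮_{|z|=R} p'(z)/p(z) dz equals exactly this count.

Number of zeros inside |z| < 3.0: 2.


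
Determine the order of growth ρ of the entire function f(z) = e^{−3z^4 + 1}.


|e^{−3z^4 + 1}| = e^{Re(-3·z^4) + 1} ≤ e^{3|z|^4 + 1} = e^{3r^4 + 1} on |z| = r, so ρ ≤ 4. Choosing z on |z|=r so that -3·z^4 is real positive (always possible by picking arg z appropriately) gives |f(z)| = e^{3r^4 + 1}, matching the bound. The additive constant 1 does not affect log log M(r) ~ 4·log r. Hence ρ = 4.
Therefore ρ = 4.

Order ρ = 4.


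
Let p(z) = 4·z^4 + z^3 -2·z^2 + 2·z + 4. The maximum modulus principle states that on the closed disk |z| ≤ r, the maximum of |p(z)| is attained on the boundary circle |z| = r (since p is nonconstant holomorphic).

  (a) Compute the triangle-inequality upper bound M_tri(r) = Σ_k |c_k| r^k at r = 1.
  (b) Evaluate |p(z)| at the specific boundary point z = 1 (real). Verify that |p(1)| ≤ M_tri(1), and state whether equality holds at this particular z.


Coefficients: c_0 = 4, c_1 = 2, c_2 = -2, c_3 = 1, c_4 = 4. Radius r = 1.
Part (a). Triangle bound: M_tri(r) = Σ_k |c_k| r^k
  = |4|·1^0 + |2|·1^1 + |-2|·1^2 + |1|·1^3 + |4|·1^4
  = 4 + 2 + 2 + 1 + 4 = 13.
This bounds M(r) := max_{|z|=r} |p(z)| from above; equality holds iff all terms c_k z^k can be made to align in phase at a single z on |z|=r.
Part (b). At z = 1 (real, on the circle |z| = r):
  p(1) = (4)·1^0 + (2)·1^1 + (-2)·1^2 + (1)·1^3 + (4)·1^4 = 9.
  |p(1)| = 9.
Check: |p(1)| = 9 ≤ 13 = M_tri(1). ✓ Equality does not hold at z = 1 (the coefficients have mixed signs, so the terms do not all align in phase there).

M_tri(1) = 13; |p(1)| = 9; equality at z=1: no.


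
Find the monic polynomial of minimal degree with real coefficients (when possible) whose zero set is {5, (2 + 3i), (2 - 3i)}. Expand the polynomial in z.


The polynomial is p(z) = ∏_{α ∈ S} (z − α), where S = {5, (2 + 3i), (2 - 3i)}.
Expanding the product yields: p(z) = z^3 -9·z^2 + 33·z -65.
Note conjugate pairs combine to real quadratics: (z − (2+3i))(z − (2−3i)) = z² − 4z + 13.
The resulting polynomial has degree 3 and real coefficients as required.

p(z) = z^3 -9·z^2 + 33·z -65.


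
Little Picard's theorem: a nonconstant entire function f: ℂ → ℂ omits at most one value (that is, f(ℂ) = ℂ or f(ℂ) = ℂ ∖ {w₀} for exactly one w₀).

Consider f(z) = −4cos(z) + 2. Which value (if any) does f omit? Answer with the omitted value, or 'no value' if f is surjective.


Little Picard bounds the complement of f(ℂ) to at most one point.
cos is entire and surjective onto ℂ: for every w ∈ ℂ, cos(ζ) = w has a solution ζ ∈ ℂ (e.g., via the complex inverse arccos). With ζ = z this gives z = ζ/(1). Then -4·cos(z) takes every value in -4·ℂ = ℂ, and adding 2 is a bijection of ℂ. So f is surjective and omits no value. (Note: only on the real line is cos bounded by [−1, 1].)

Omitted value: no value.


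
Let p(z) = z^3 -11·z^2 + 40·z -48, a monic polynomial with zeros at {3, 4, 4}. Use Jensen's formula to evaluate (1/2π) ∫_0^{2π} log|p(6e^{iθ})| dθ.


Zeros: 3, 4, 4; r = 6.
Inside |z| < r: 3, 4, 4. Outside (|z| ≥ r): ∅.
p(0) = -48, so log|p(0)| = log(48) = 3.8712.
Apply Jensen: I(r) = log|p(0)| + Σ_k log(r/|z_k|), summed over zeros inside |z| < r.
  log(r/|z_k|) for z_k = 3: log(6/3) = 0.6931
  log(r/|z_k|) for z_k = 4: log(6/4) = 0.4055
  log(r/|z_k|) for z_k = 4: log(6/4) = 0.4055
Sum over inside zeros: 1.5041.
I(r) = log|p(0)| + (inside sum) = 3.8712 + 1.5041 = 5.3753.
Closed form (all zeros inside, monic): I(r) = n·log(r) = 3·log(6) = 5.3753. ✓

I(r) ≈ 5.3753.


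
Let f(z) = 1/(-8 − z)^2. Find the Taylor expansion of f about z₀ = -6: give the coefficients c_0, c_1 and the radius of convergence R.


Let w = z − z₀, so z = z₀ + w.
Then -8 − z = -8 − (z₀ + w) = (-8 − z₀) − w = -2 − w.
f(z) = 1/(-2 − w)^2 = (1/(-2)^2) · (1 − w/(-2))^{−2}.
By the binomial series (1−u)^{−2} = Σ_{n≥0} C(n+1, 1) u^n for |u|<1, with u = w/(-2):
  c_n = C(n+1, 1) / (-2)^(n+2).
  c_0 = 1/(-2)^2 = 1/4.
  c_1 = 2/(-2)^3 = -1/4.
The series is valid for |w/d| < 1, i.e. |z − z₀| < |d|.
Radius of convergence: R = |-8 − z₀| = |-2| = 2 (distance from z₀ to the singularity z = -8).

c_0 = 1/4, c_1 = -1/4; R = 2.


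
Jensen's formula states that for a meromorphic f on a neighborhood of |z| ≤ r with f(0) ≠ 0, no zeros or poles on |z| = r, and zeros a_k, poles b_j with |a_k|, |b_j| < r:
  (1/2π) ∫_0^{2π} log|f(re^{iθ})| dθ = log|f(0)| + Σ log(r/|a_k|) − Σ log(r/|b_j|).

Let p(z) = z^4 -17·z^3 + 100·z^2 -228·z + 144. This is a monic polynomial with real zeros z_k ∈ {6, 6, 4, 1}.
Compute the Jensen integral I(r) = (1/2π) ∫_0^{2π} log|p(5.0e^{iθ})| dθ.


Zeros: 1, 4, 6, 6; r = 5.0.
Inside |z| < r: 1, 4. Outside (|z| ≥ r): 6, 6.
p(0) = 144, so log|p(0)| = log(144) = 4.9698.
Apply Jensen: I(r) = log|p(0)| + Σ_k log(r/|z_k|), summed over zeros inside |z| < r.
  log(r/|z_k|) for z_k = 4: log(5.0/4) = 0.2231
  log(r/|z_k|) for z_k = 1: log(5.0/1) = 1.6094
  Outside zeros (6, 6) contribute nothing to the Jensen sum.
Sum over inside zeros: 1.8326.
I(r) = log|p(0)| + (inside sum) = 4.9698 + 1.8326 = 6.8024.
Note: since some zeros are outside |z| ≤ r, the simplified n·log(r) form does NOT apply — only the inside zeros contribute.

I(r) ≈ 6.8024.


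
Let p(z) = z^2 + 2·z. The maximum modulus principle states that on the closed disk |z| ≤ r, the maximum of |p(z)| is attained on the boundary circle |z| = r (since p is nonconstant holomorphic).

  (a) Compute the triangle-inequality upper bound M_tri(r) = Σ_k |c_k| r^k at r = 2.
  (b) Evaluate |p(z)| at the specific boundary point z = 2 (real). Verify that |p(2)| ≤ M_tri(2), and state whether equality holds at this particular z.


Coefficients: c_0 = 0, c_1 = 2, c_2 = 1. Radius r = 2.
Part (a). Triangle bound: M_tri(r) = Σ_k |c_k| r^k
  = |0|·2^0 + |2|·2^1 + |1|·2^2
  = 0 + 4 + 4 = 8.
This bounds M(r) := max_{|z|=r} |p(z)| from above; equality holds iff all terms c_k z^k can be made to align in phase at a single z on |z|=r.
Part (b). At z = 2 (real, on the circle |z| = r):
  p(2) = (0)·2^0 + (2)·2^1 + (1)·2^2 = 8.
  |p(2)| = 8.
Since all nonzero coefficients share the same sign, |p(2)| = 8 = M_tri(2); the triangle bound is attained at z = 2, so in fact M(r) = 8.

M_tri(2) = 8; |p(2)| = 8; equality at z=2: yes.


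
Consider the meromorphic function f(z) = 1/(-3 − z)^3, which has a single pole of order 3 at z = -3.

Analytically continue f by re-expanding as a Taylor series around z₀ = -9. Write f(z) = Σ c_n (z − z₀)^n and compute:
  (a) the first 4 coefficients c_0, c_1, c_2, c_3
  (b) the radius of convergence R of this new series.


Let w = z − z₀, so z = z₀ + w.
Then -3 − z = -3 − (z₀ + w) = (-3 − z₀) − w = 6 − w.
f(z) = 1/(6 − w)^3 = (1/(6)^3) · (1 − w/(6))^{−3}.
By the binomial series (1−u)^{−3} = Σ_{n≥0} C(n+2, 2) u^n for |u|<1, with u = w/(6):
  c_n = C(n+2, 2) / (6)^(n+3).
  c_0 = 1/(6)^3 = 1/216.
  c_1 = 3/(6)^4 = 1/432.
  c_2 = 6/(6)^5 = 1/1296.
  c_3 = 10/(6)^6 = 5/23328.
The series is valid for |w/d| < 1, i.e. |z − z₀| < |d|.
Radius of convergence: R = |-3 − z₀| = |6| = 6 (distance from z₀ to the singularity z = -3).

c_0 = 1/216, c_1 = 1/432, c_2 = 1/1296, c_3 = 5/23328; R = 6.


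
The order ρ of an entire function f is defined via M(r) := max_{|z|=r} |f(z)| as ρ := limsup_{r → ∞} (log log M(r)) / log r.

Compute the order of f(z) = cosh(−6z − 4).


cosh(w) is a linear combination of e^{iw} and e^{−iw} (or e^w, e^{−w} in the hyperbolic case), so |cosh(w)| ≤ e^{|w|}. With w = −6z − 4, |w| ≤ 6|z| + 4 = 6r + 4 on |z| = r, giving M(r) ≤ e^{6r + 4}, so ρ ≤ 1. On a suitable ray (z = it for sin/cos; z = t for sinh/cosh, t real → ∞), |cosh(−6z − 4)| grows like e^{6|t|}/2, so ρ ≥ 1. Hence ρ = 1.
Therefore ρ = 1.

Order ρ = 1.


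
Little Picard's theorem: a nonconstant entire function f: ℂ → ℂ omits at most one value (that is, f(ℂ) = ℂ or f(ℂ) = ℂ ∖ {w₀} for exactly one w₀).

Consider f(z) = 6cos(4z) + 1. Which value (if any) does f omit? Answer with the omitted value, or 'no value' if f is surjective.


Little Picard bounds the complement of f(ℂ) to at most one point.
cos is entire and surjective onto ℂ: for every w ∈ ℂ, cos(ζ) = w has a solution ζ ∈ ℂ (e.g., via the complex inverse arccos). With ζ = 4z this gives z = ζ/(4). Then 6·cos(4z) takes every value in 6·ℂ = ℂ, and adding 1 is a bijection of ℂ. So f is surjective and omits no value. (Note: only on the real line is cos bounded by [−1, 1].)

Omitted value: no value.


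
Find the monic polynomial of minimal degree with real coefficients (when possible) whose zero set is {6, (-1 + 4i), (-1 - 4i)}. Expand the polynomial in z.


The polynomial is p(z) = ∏_{α ∈ S} (z − α), where S = {6, (-1 + 4i), (-1 - 4i)}.
Expanding the product yields: p(z) = z^3 -4·z^2 + 5·z -102.
Note conjugate pairs combine to real quadratics: (z − (-1+4i))(z − (-1−4i)) = z² + 2z + 17.
The resulting polynomial has degree 3 and real coefficients as required.

p(z) = z^3 -4·z^2 + 5·z -102.


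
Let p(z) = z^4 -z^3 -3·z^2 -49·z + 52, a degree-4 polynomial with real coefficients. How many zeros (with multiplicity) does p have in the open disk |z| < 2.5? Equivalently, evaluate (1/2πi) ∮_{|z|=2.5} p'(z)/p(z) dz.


The zeros of p are: 1, (-2 + 3i), (-2 - 3i), 4.
Their magnitudes are: 1, 3.606, 3.606, 4.
Zeros with |z| < R = 2.5: 1.
Count = 1.
By the argument principle, (1/2πi) ∮_{|z|=R} p'(z)/p(z) dz equals exactly this count.

Number of zeros inside |z| < 2.5: 1.


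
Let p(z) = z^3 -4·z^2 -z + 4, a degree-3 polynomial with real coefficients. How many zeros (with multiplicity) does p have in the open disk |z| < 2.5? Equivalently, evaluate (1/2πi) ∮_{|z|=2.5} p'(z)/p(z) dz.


The zeros of p are: 4, 1, -1.
Their magnitudes are: 4, 1, 1.
Zeros with |z| < R = 2.5: 1, -1.
Count = 2.
By the argument principle, (1/2πi) ∮_{|z|=R} p'(z)/p(z) dz equals exactly this count.

Number of zeros inside |z| < 2.5: 2.


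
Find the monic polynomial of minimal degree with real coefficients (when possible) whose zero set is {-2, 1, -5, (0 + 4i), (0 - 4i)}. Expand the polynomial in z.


The polynomial is p(z) = ∏_{α ∈ S} (z − α), where S = {-2, 1, -5, (0 + 4i), (0 - 4i)}.
Expanding the product yields: p(z) = z^5 + 6·z^4 + 19·z^3 + 86·z^2 + 48·z -160.
Note conjugate pairs combine to real quadratics: (z − (0+4i))(z − (0−4i)) = z² + 16.
The resulting polynomial has degree 5 and real coefficients as required.

p(z) = z^5 + 6·z^4 + 19·z^3 + 86·z^2 + 48·z -160.


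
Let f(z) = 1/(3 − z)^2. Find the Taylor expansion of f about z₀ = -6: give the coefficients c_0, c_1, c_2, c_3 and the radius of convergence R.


Let w = z − z₀, so z = z₀ + w.
Then 3 − z = 3 − (z₀ + w) = (3 − z₀) − w = 9 − w.
f(z) = 1/(9 − w)^2 = (1/(9)^2) · (1 − w/(9))^{−2}.
By the binomial series (1−u)^{−2} = Σ_{n≥0} C(n+1, 1) u^n for |u|<1, with u = w/(9):
  c_n = C(n+1, 1) / (9)^(n+2).
  c_0 = 1/(9)^2 = 1/81.
  c_1 = 2/(9)^3 = 2/729.
  c_2 = 3/(9)^4 = 1/2187.
  c_3 = 4/(9)^5 = 4/59049.
The series is valid for |w/d| < 1, i.e. |z − z₀| < |d|.
Radius of convergence: R = |3 − z₀| = |9| = 9 (distance from z₀ to the singularity z = 3).

c_0 = 1/81, c_1 = 2/729, c_2 = 1/2187, c_3 = 4/59049; R = 9.


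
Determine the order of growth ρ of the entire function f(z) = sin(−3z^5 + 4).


Write sin(w) = (e^{iw} ± e^{−iw})/(2 or 2i), so |sin(w)| ≤ e^{|w|}. With w = −3z^5 + 4, |w| ≤ 3r^5 + 4 on |z|=r, giving M(r) ≤ e^{3r^5 + 4} and ρ ≤ 5. For the lower bound, choose z on |z|=r with -3z^5 purely imaginary of modulus 3r^5; then |sin(−3z^5 + 4)| grows like e^{3r^5}/2, so ρ ≥ 5. Hence ρ = 5.
Therefore ρ = 5.

Order ρ = 5.


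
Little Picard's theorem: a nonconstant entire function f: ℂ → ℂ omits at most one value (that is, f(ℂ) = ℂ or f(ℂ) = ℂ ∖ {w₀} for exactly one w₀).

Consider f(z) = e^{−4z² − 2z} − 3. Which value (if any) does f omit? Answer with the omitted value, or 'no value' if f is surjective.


Little Picard bounds the complement of f(ℂ) to at most one point.
The exponent g(z) = −4z² − 2z is a nonconstant polynomial, hence surjective onto ℂ. So e^{g(z)} takes every value in {e^w : w ∈ ℂ} = ℂ ∖ {0}. Adding -3 shifts the range to ℂ ∖ {-3}. f omits exactly -3.

Omitted value: -3.


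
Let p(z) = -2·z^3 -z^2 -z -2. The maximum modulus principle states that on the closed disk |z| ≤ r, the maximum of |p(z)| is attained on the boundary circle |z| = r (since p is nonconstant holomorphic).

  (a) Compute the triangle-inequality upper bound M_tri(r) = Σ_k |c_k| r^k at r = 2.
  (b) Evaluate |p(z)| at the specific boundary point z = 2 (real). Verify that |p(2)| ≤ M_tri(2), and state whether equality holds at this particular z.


Coefficients: c_0 = -2, c_1 = -1, c_2 = -1, c_3 = -2. Radius r = 2.
Part (a). Triangle bound: M_tri(r) = Σ_k |c_k| r^k
  = |-2|·2^0 + |-1|·2^1 + |-1|·2^2 + |-2|·2^3
  = 2 + 2 + 4 + 16 = 24.
This bounds M(r) := max_{|z|=r} |p(z)| from above; equality holds iff all terms c_k z^k can be made to align in phase at a single z on |z|=r.
Part (b). At z = 2 (real, on the circle |z| = r):
  p(2) = (-2)·2^0 + (-1)·2^1 + (-1)·2^2 + (-2)·2^3 = -24.
  |p(2)| = 24.
Since all nonzero coefficients share the same sign, |p(2)| = 24 = M_tri(2); the triangle bound is attained at z = 2, so in fact M(r) = 24.

M_tri(2) = 24; |p(2)| = 24; equality at z=2: yes.


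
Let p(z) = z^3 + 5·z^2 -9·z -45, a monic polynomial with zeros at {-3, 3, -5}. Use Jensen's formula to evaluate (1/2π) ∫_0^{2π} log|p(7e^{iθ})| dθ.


Zeros: -5, -3, 3; r = 7.
Inside |z| < r: -5, -3, 3. Outside (|z| ≥ r): ∅.
p(0) = -45, so log|p(0)| = log(45) = 3.8067.
Apply Jensen: I(r) = log|p(0)| + Σ_k log(r/|z_k|), summed over zeros inside |z| < r.
  log(r/|z_k|) for z_k = -3: log(7/3) = 0.8473
  log(r/|z_k|) for z_k = 3: log(7/3) = 0.8473
  log(r/|z_k|) for z_k = -5: log(7/5) = 0.3365
Sum over inside zeros: 2.0311.
I(r) = log|p(0)| + (inside sum) = 3.8067 + 2.0311 = 5.8377.
Closed form (all zeros inside, monic): I(r) = n·log(r) = 3·log(7) = 5.8377. ✓

I(r) ≈ 5.8377.


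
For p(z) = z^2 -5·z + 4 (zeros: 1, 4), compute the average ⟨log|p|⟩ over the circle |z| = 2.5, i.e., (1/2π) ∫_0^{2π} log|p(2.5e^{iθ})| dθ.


Zeros: 1, 4; r = 2.5.
Inside |z| < r: 1. Outside (|z| ≥ r): 4.
p(0) = 4, so log|p(0)| = log(4) = 1.3863.
Apply Jensen: I(r) = log|p(0)| + Σ_k log(r/|z_k|), summed over zeros inside |z| < r.
  log(r/|z_k|) for z_k = 1: log(2.5/1) = 0.9163
  Outside zeros (4) contribute nothing to the Jensen sum.
Sum over inside zeros: 0.9163.
I(r) = log|p(0)| + (inside sum) = 1.3863 + 0.9163 = 2.3026.
Note: since some zeros are outside |z| ≤ r, the simplified n·log(r) form does NOT apply — only the inside zeros contribute.

I(r) ≈ 2.3026.


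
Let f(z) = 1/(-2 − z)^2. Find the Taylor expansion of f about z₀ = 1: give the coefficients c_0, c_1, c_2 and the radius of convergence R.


Let w = z − z₀, so z = z₀ + w.
Then -2 − z = -2 − (z₀ + w) = (-2 − z₀) − w = -3 − w.
f(z) = 1/(-3 − w)^2 = (1/(-3)^2) · (1 − w/(-3))^{−2}.
By the binomial series (1−u)^{−2} = Σ_{n≥0} C(n+1, 1) u^n for |u|<1, with u = w/(-3):
  c_n = C(n+1, 1) / (-3)^(n+2).
  c_0 = 1/(-3)^2 = 1/9.
  c_1 = 2/(-3)^3 = -2/27.
  c_2 = 3/(-3)^4 = 1/27.
The series is valid for |w/d| < 1, i.e. |z − z₀| < |d|.
Radius of convergence: R = |-2 − z₀| = |-3| = 3 (distance from z₀ to the singularity z = -2).

c_0 = 1/9, c_1 = -2/27, c_2 = 1/27; R = 3.


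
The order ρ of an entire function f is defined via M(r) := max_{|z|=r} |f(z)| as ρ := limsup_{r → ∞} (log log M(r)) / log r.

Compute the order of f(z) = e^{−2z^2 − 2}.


|e^{−2z^2 − 2}| = e^{Re(-2·z^2) + -2} ≤ e^{2|z|^2 + -2} = e^{2r^2 + -2} on |z| = r, so ρ ≤ 2. Choosing z on |z|=r so that -2·z^2 is real positive (always possible by picking arg z appropriately) gives |f(z)| = e^{2r^2 + -2}, matching the bound. The additive constant -2 does not affect log log M(r) ~ 2·log r. Hence ρ = 2.
Therefore ρ = 2.

Order ρ = 2.


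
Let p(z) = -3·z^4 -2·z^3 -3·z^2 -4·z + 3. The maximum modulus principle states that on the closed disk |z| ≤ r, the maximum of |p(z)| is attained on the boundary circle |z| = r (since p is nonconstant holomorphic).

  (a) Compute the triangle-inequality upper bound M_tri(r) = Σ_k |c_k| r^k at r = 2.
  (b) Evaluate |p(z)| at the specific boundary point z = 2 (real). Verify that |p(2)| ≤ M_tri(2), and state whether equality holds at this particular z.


Coefficients: c_0 = 3, c_1 = -4, c_2 = -3, c_3 = -2, c_4 = -3. Radius r = 2.
Part (a). Triangle bound: M_tri(r) = Σ_k |c_k| r^k
  = |3|·2^0 + |-4|·2^1 + |-3|·2^2 + |-2|·2^3 + |-3|·2^4
  = 3 + 8 + 12 + 16 + 48 = 87.
This bounds M(r) := max_{|z|=r} |p(z)| from above; equality holds iff all terms c_k z^k can be made to align in phase at a single z on |z|=r.
Part (b). At z = 2 (real, on the circle |z| = r):
  p(2) = (3)·2^0 + (-4)·2^1 + (-3)·2^2 + (-2)·2^3 + (-3)·2^4 = -81.
  |p(2)| = 81.
Check: |p(2)| = 81 ≤ 87 = M_tri(2). ✓ Equality does not hold at z = 2 (the coefficients have mixed signs, so the terms do not all align in phase there).

M_tri(2) = 87; |p(2)| = 81; equality at z=2: no.


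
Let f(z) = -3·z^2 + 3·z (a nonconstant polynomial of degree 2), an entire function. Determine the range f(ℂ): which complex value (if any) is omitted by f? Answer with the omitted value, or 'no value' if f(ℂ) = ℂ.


Little Picard bounds the complement of f(ℂ) to at most one point.
For every w ∈ ℂ, the equation p(z) − w = 0 is a nonconstant polynomial in z and hence has at least one root by the fundamental theorem of algebra. So p is surjective onto ℂ, omitting no value.

Omitted value: no value.


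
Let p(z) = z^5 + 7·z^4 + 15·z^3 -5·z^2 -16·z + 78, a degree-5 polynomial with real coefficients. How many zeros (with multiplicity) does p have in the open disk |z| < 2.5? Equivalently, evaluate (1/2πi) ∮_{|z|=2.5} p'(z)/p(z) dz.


The zeros of p are: (-3 + 2i), (-3 - 2i), (1 + 1i), (1 - 1i), -3.
Their magnitudes are: 3.606, 3.606, 1.414, 1.414, 3.
Zeros with |z| < R = 2.5: (1 + 1i), (1 - 1i).
Count = 2.
By the argument principle, (1/2πi) ∮_{|z|=R} p'(z)/p(z) dz equals exactly this count.

Number of zeros inside |z| < 2.5: 2.


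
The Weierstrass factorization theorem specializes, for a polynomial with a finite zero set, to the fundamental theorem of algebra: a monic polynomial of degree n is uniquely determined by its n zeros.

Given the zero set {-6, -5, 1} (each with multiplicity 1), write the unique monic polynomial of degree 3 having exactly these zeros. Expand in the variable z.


The polynomial is p(z) = ∏_{α ∈ S} (z − α), where S = {-6, -5, 1}.
Expanding the product yields: p(z) = z^3 + 10·z^2 + 19·z -30.
The resulting polynomial has degree 3 and real coefficients as required.

p(z) = z^3 + 10·z^2 + 19·z -30.


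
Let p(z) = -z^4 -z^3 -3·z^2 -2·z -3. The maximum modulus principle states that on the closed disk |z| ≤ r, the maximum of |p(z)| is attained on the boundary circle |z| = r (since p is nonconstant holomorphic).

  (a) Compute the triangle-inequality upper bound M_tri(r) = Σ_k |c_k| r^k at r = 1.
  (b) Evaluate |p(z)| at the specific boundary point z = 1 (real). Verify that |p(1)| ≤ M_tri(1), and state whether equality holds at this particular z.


Coefficients: c_0 = -3, c_1 = -2, c_2 = -3, c_3 = -1, c_4 = -1. Radius r = 1.
Part (a). Triangle bound: M_tri(r) = Σ_k |c_k| r^k
  = |-3|·1^0 + |-2|·1^1 + |-3|·1^2 + |-1|·1^3 + |-1|·1^4
  = 3 + 2 + 3 + 1 + 1 = 10.
This bounds M(r) := max_{|z|=r} |p(z)| from above; equality holds iff all terms c_k z^k can be made to align in phase at a single z on |z|=r.
Part (b). At z = 1 (real, on the circle |z| = r):
  p(1) = (-3)·1^0 + (-2)·1^1 + (-3)·1^2 + (-1)·1^3 + (-1)·1^4 = -10.
  |p(1)| = 10.
Since all nonzero coefficients share the same sign, |p(1)| = 10 = M_tri(1); the triangle bound is attained at z = 1, so in fact M(r) = 10.

M_tri(1) = 10; |p(1)| = 10; equality at z=1: yes.


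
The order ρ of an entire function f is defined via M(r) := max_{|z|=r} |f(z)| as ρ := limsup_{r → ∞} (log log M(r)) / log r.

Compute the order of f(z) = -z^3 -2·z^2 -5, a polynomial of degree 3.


|f(z)| ≤ Σ|c_k|·r^k = O(r^3) as r → ∞. Polynomial growth is O(e^{r^ε}) for every ε > 0 (since r^3/e^{r^ε} → 0), so ρ ≤ ε for all ε > 0, i.e. ρ = 0. Every nonconstant polynomial has order 0.
Therefore ρ = 0.

Order ρ = 0.


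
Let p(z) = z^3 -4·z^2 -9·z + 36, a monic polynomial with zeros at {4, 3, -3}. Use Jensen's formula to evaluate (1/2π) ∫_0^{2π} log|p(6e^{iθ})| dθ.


Zeros: -3, 3, 4; r = 6.
Inside |z| < r: -3, 3, 4. Outside (|z| ≥ r): ∅.
p(0) = 36, so log|p(0)| = log(36) = 3.5835.
Apply Jensen: I(r) = log|p(0)| + Σ_k log(r/|z_k|), summed over zeros inside |z| < r.
  log(r/|z_k|) for z_k = 4: log(6/4) = 0.4055
  log(r/|z_k|) for z_k = 3: log(6/3) = 0.6931
  log(r/|z_k|) for z_k = -3: log(6/3) = 0.6931
Sum over inside zeros: 1.7918.
I(r) = log|p(0)| + (inside sum) = 3.5835 + 1.7918 = 5.3753.
Closed form (all zeros inside, monic): I(r) = n·log(r) = 3·log(6) = 5.3753. ✓

I(r) ≈ 5.3753.


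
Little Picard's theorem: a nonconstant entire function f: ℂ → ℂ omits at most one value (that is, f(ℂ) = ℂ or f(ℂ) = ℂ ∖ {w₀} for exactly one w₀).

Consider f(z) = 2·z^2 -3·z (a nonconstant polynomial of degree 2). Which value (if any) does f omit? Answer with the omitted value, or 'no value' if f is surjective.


Little Picard bounds the complement of f(ℂ) to at most one point.
For every w ∈ ℂ, the equation p(z) − w = 0 is a nonconstant polynomial in z and hence has at least one root by the fundamental theorem of algebra. So p is surjective onto ℂ, omitting no value.

Omitted value: no value.


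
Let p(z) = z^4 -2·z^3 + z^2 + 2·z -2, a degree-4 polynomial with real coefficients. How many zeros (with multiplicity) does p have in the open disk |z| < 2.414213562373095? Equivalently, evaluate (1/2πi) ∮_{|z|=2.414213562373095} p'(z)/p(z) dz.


The zeros of p are: 1, -1, (1 + 1i), (1 - 1i).
Their magnitudes are: 1, 1, 1.414, 1.414.
Zeros with |z| < R = 2.414213562373095: 1, -1, (1 + 1i), (1 - 1i).
Count = 4.
By the argument principle, (1/2πi) ∮_{|z|=R} p'(z)/p(z) dz equals exactly this count.

Number of zeros inside |z| < 2.414213562373095: 4.


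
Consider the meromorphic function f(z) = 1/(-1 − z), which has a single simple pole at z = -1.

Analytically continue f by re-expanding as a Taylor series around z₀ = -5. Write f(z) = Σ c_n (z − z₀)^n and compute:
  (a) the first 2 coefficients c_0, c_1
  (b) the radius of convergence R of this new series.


Let w = z − z₀, so z = z₀ + w.
Then -1 − z = -1 − (z₀ + w) = (-1 − z₀) − w = 4 − w.
f(z) = 1/(4 − w) = (1/(4)) · 1/(1 − w/(4)) = Σ_{n≥0} w^n / (4)^(n+1).
So c_n = 1/(4)^(n+1):
  c_0 = 1/(4)^1 = 1/4.
  c_1 = 1/(4)^2 = 1/16.
The series is valid for |w/d| < 1, i.e. |z − z₀| < |d|.
Radius of convergence: R = |-1 − z₀| = |4| = 4 (distance from z₀ to the singularity z = -1).

c_0 = 1/4, c_1 = 1/16; R = 4.


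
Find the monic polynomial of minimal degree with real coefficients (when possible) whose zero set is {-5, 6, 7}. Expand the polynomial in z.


The polynomial is p(z) = ∏_{α ∈ S} (z − α), where S = {-5, 6, 7}.
Expanding the product yields: p(z) = z^3 -8·z^2 -23·z + 210.
The resulting polynomial has degree 3 and real coefficients as required.

p(z) = z^3 -8·z^2 -23·z + 210.
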